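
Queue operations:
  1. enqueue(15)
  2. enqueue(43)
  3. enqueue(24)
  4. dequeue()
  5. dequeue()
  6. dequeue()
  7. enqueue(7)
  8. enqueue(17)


enqueue(15) -> [15]
enqueue(43) -> [15, 43]
enqueue(24) -> [15, 43, 24]
dequeue()->15, [43, 24]
dequeue()->43, [24]
dequeue()->24, []
enqueue(7) -> [7]
enqueue(17) -> [7, 17]

Final queue: [7, 17]


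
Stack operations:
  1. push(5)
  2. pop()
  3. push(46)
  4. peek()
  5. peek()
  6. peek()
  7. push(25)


push(5) -> [5]
pop()->5, []
push(46) -> [46]
peek()->46
peek()->46
peek()->46
push(25) -> [46, 25]

Final stack: [46, 25]


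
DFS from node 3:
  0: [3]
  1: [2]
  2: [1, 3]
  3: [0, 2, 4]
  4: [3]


Visit 3, push [4, 2, 0]
Visit 0, push []
Visit 2, push [1]
Visit 1, push []
Visit 4, push []

DFS order: [3, 0, 2, 1, 4]


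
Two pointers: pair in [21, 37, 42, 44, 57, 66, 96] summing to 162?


lo=0(21)+hi=6(96)=117
lo=1(37)+hi=6(96)=133
lo=2(42)+hi=6(96)=138
lo=3(44)+hi=6(96)=140
lo=4(57)+hi=6(96)=153
lo=5(66)+hi=6(96)=162

Yes: 66+96=162


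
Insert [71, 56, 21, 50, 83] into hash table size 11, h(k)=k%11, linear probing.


Insert 71: h=5 -> slot 5
Insert 56: h=1 -> slot 1
Insert 21: h=10 -> slot 10
Insert 50: h=6 -> slot 6
Insert 83: h=6, 1 probes -> slot 7

Table: [None, 56, None, None, None, 71, 50, 83, None, None, 21]


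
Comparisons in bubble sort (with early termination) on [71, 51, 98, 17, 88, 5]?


Algorithm: bubble sort (with early termination)
Input: [71, 51, 98, 17, 88, 5]
Sorted: [5, 17, 51, 71, 88, 98]

15


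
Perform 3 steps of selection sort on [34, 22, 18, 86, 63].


Initial: [34, 22, 18, 86, 63]
Step 1: min=18 at 2
  Swap: [18, 22, 34, 86, 63]
Step 2: min=22 at 1
  Swap: [18, 22, 34, 86, 63]
Step 3: min=34 at 2
  Swap: [18, 22, 34, 86, 63]

After 3 steps: [18, 22, 34, 86, 63]


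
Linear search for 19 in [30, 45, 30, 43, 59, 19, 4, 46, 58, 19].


i=0: 30!=19
i=1: 45!=19
i=2: 30!=19
i=3: 43!=19
i=4: 59!=19
i=5: 19==19 found!

Found at 5, 6 comps


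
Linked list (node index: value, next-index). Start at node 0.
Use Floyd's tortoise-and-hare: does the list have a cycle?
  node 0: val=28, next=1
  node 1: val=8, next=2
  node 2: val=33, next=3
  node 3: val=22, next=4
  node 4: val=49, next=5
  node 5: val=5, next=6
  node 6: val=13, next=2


Floyd's tortoise (slow, +1) and hare (fast, +2):
  init: slow=0, fast=0
  step 1: slow=1, fast=2
  step 2: slow=2, fast=4
  step 3: slow=3, fast=6
  step 4: slow=4, fast=3
  step 5: slow=5, fast=5
  slow == fast at node 5: cycle detected

Cycle: yes


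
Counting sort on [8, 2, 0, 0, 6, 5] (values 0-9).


Input: [8, 2, 0, 0, 6, 5]
Counts: [2, 0, 1, 0, 0, 1, 1, 0, 1, 0]

Sorted: [0, 0, 2, 5, 6, 8]


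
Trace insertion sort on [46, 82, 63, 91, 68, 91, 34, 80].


Initial: [46, 82, 63, 91, 68, 91, 34, 80]
Insert 82: [46, 82, 63, 91, 68, 91, 34, 80]
Insert 63: [46, 63, 82, 91, 68, 91, 34, 80]
Insert 91: [46, 63, 82, 91, 68, 91, 34, 80]
Insert 68: [46, 63, 68, 82, 91, 91, 34, 80]
Insert 91: [46, 63, 68, 82, 91, 91, 34, 80]
Insert 34: [34, 46, 63, 68, 82, 91, 91, 80]
Insert 80: [34, 46, 63, 68, 80, 82, 91, 91]

Sorted: [34, 46, 63, 68, 80, 82, 91, 91]


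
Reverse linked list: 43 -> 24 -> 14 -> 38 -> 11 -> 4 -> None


Step 1: curr=43, set curr.next=prev(None) | reversed so far: 43
Step 2: curr=24, set curr.next=prev(43) | reversed so far: 24 -> 43
Step 3: curr=14, set curr.next=prev(24) | reversed so far: 14 -> 24 -> 43
Step 4: curr=38, set curr.next=prev(14) | reversed so far: 38 -> 14 -> 24 -> 43
Step 5: curr=11, set curr.next=prev(38) | reversed so far: 11 -> 38 -> 14 -> 24 -> 43
Step 6: curr=4, set curr.next=prev(11) | reversed so far: 4 -> 11 -> 38 -> 14 -> 24 -> 43

4 -> 11 -> 38 -> 14 -> 24 -> 43 -> None


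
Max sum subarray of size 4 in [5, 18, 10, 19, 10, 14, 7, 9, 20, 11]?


[0:4]: 52
[1:5]: 57
[2:6]: 53
[3:7]: 50
[4:8]: 40
[5:9]: 50
[6:10]: 47

Max: 57 at [1:5]


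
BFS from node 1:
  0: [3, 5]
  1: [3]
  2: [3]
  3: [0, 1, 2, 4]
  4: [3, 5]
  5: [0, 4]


Visit 1, enqueue [3]
Visit 3, enqueue [0, 2, 4]
Visit 0, enqueue [5]
Visit 2, enqueue []
Visit 4, enqueue []
Visit 5, enqueue []

BFS order: [1, 3, 0, 2, 4, 5]


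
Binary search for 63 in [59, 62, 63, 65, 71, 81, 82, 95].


Step 1: lo=0, hi=7, mid=3, val=65
Step 2: lo=0, hi=2, mid=1, val=62
Step 3: lo=2, hi=2, mid=2, val=63

Found at index 2


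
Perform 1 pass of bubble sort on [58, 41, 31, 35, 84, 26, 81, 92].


Initial: [58, 41, 31, 35, 84, 26, 81, 92]
Pass 1: [41, 31, 35, 58, 26, 81, 84, 92] (5 swaps)

After 1 pass: [41, 31, 35, 58, 26, 81, 84, 92]


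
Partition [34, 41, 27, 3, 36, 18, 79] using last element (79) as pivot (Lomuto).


Pivot: 79
  34 <= 79: advance i (no swap)
  41 <= 79: advance i (no swap)
  27 <= 79: advance i (no swap)
  3 <= 79: advance i (no swap)
  36 <= 79: advance i (no swap)
  18 <= 79: advance i (no swap)
Place pivot at 6: [34, 41, 27, 3, 36, 18, 79]

Partitioned: [34, 41, 27, 3, 36, 18, 79]


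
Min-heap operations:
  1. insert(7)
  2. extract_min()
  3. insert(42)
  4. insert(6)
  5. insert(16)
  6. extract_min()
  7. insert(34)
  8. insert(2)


insert(7) -> [7]
extract_min()->7, []
insert(42) -> [42]
insert(6) -> [6, 42]
insert(16) -> [6, 42, 16]
extract_min()->6, [16, 42]
insert(34) -> [16, 42, 34]
insert(2) -> [2, 16, 34, 42]

Final heap: [2, 16, 34, 42]


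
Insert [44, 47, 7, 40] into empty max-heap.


Insert 44: [44]
Insert 47: [47, 44]
Insert 7: [47, 44, 7]
Insert 40: [47, 44, 7, 40]

Final heap: [47, 44, 7, 40]


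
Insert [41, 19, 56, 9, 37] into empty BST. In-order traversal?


Insert 41: root
Insert 19: L from 41
Insert 56: R from 41
Insert 9: L from 41 -> L from 19
Insert 37: L from 41 -> R from 19

In-order: [9, 19, 37, 41, 56]


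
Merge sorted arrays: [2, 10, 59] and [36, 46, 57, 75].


Take 2 from A
Take 10 from A
Take 36 from B
Take 46 from B
Take 57 from B
Take 59 from A

Merged: [2, 10, 36, 46, 57, 59, 75]


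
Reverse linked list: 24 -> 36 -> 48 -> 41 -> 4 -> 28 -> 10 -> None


Step 1: curr=24, set curr.next=prev(None) | reversed so far: 24
Step 2: curr=36, set curr.next=prev(24) | reversed so far: 36 -> 24
Step 3: curr=48, set curr.next=prev(36) | reversed so far: 48 -> 36 -> 24
Step 4: curr=41, set curr.next=prev(48) | reversed so far: 41 -> 48 -> 36 -> 24
Step 5: curr=4, set curr.next=prev(41) | reversed so far: 4 -> 41 -> 48 -> 36 -> 24
Step 6: curr=28, set curr.next=prev(4) | reversed so far: 28 -> 4 -> 41 -> 48 -> 36 -> 24
Step 7: curr=10, set curr.next=prev(28) | reversed so far: 10 -> 28 -> 4 -> 41 -> 48 -> 36 -> 24

10 -> 28 -> 4 -> 41 -> 48 -> 36 -> 24 -> None


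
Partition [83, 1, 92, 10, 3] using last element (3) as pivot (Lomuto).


Pivot: 3
  1 <= 3: swap -> [1, 83, 92, 10, 3]
Place pivot at 1: [1, 3, 92, 10, 83]

Partitioned: [1, 3, 92, 10, 83]


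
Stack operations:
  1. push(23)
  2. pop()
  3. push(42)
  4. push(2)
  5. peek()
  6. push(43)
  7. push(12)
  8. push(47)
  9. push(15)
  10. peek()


push(23) -> [23]
pop()->23, []
push(42) -> [42]
push(2) -> [42, 2]
peek()->2
push(43) -> [42, 2, 43]
push(12) -> [42, 2, 43, 12]
push(47) -> [42, 2, 43, 12, 47]
push(15) -> [42, 2, 43, 12, 47, 15]
peek()->15

Final stack: [42, 2, 43, 12, 47, 15]


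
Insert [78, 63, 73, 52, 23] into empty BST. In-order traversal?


Insert 78: root
Insert 63: L from 78
Insert 73: L from 78 -> R from 63
Insert 52: L from 78 -> L from 63
Insert 23: L from 78 -> L from 63 -> L from 52

In-order: [23, 52, 63, 73, 78]


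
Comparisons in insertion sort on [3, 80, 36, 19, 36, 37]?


Algorithm: insertion sort
Input: [3, 80, 36, 19, 36, 37]
Sorted: [3, 19, 36, 36, 37, 80]

10


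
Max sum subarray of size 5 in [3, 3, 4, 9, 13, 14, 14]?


[0:5]: 32
[1:6]: 43
[2:7]: 54

Max: 54 at [2:7]


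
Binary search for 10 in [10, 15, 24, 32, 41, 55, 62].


Step 1: lo=0, hi=6, mid=3, val=32
Step 2: lo=0, hi=2, mid=1, val=15
Step 3: lo=0, hi=0, mid=0, val=10

Found at index 0


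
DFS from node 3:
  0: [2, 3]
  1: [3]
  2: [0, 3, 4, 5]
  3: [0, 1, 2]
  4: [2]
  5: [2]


Visit 3, push [2, 1, 0]
Visit 0, push [2]
Visit 2, push [5, 4]
Visit 4, push []
Visit 5, push []
Visit 1, push []

DFS order: [3, 0, 2, 4, 5, 1]


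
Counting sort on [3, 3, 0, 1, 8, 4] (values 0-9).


Input: [3, 3, 0, 1, 8, 4]
Counts: [1, 1, 0, 2, 1, 0, 0, 0, 1, 0]

Sorted: [0, 1, 3, 3, 4, 8]


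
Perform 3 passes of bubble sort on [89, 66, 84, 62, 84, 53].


Initial: [89, 66, 84, 62, 84, 53]
Pass 1: [66, 84, 62, 84, 53, 89] (5 swaps)
Pass 2: [66, 62, 84, 53, 84, 89] (2 swaps)
Pass 3: [62, 66, 53, 84, 84, 89] (2 swaps)

After 3 passes: [62, 66, 53, 84, 84, 89]


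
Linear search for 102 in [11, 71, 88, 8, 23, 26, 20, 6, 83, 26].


i=0: 11!=102
i=1: 71!=102
i=2: 88!=102
i=3: 8!=102
i=4: 23!=102
i=5: 26!=102
i=6: 20!=102
i=7: 6!=102
i=8: 83!=102
i=9: 26!=102

Not found, 10 comps


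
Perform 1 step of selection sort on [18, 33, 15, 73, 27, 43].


Initial: [18, 33, 15, 73, 27, 43]
Step 1: min=15 at 2
  Swap: [15, 33, 18, 73, 27, 43]

After 1 step: [15, 33, 18, 73, 27, 43]


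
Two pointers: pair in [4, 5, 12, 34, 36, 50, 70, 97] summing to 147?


lo=0(4)+hi=7(97)=101
lo=1(5)+hi=7(97)=102
lo=2(12)+hi=7(97)=109
lo=3(34)+hi=7(97)=131
lo=4(36)+hi=7(97)=133
lo=5(50)+hi=7(97)=147

Yes: 50+97=147


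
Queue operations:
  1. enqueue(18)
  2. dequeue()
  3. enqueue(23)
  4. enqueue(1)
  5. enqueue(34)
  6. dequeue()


enqueue(18) -> [18]
dequeue()->18, []
enqueue(23) -> [23]
enqueue(1) -> [23, 1]
enqueue(34) -> [23, 1, 34]
dequeue()->23, [1, 34]

Final queue: [1, 34]


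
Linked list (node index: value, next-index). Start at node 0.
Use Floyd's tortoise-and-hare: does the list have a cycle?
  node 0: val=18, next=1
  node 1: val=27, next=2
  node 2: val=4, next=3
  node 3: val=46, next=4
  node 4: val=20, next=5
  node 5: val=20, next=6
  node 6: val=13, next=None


Floyd's tortoise (slow, +1) and hare (fast, +2):
  init: slow=0, fast=0
  step 1: slow=1, fast=2
  step 2: slow=2, fast=4
  step 3: slow=3, fast=6
  step 4: fast -> None, no cycle

Cycle: no


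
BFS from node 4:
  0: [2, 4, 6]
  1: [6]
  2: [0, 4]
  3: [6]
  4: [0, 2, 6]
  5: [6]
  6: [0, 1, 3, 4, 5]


Visit 4, enqueue [0, 2, 6]
Visit 0, enqueue []
Visit 2, enqueue []
Visit 6, enqueue [1, 3, 5]
Visit 1, enqueue []
Visit 3, enqueue []
Visit 5, enqueue []

BFS order: [4, 0, 2, 6, 1, 3, 5]


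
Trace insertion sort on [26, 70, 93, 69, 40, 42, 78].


Initial: [26, 70, 93, 69, 40, 42, 78]
Insert 70: [26, 70, 93, 69, 40, 42, 78]
Insert 93: [26, 70, 93, 69, 40, 42, 78]
Insert 69: [26, 69, 70, 93, 40, 42, 78]
Insert 40: [26, 40, 69, 70, 93, 42, 78]
Insert 42: [26, 40, 42, 69, 70, 93, 78]
Insert 78: [26, 40, 42, 69, 70, 78, 93]

Sorted: [26, 40, 42, 69, 70, 78, 93]


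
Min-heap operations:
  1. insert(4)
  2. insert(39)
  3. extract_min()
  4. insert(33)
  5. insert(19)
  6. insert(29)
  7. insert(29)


insert(4) -> [4]
insert(39) -> [4, 39]
extract_min()->4, [39]
insert(33) -> [33, 39]
insert(19) -> [19, 39, 33]
insert(29) -> [19, 29, 33, 39]
insert(29) -> [19, 29, 33, 39, 29]

Final heap: [19, 29, 33, 39, 29]


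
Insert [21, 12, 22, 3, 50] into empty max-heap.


Insert 21: [21]
Insert 12: [21, 12]
Insert 22: [22, 12, 21]
Insert 3: [22, 12, 21, 3]
Insert 50: [50, 22, 21, 3, 12]

Final heap: [50, 22, 21, 3, 12]


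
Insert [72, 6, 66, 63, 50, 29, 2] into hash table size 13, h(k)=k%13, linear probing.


Insert 72: h=7 -> slot 7
Insert 6: h=6 -> slot 6
Insert 66: h=1 -> slot 1
Insert 63: h=11 -> slot 11
Insert 50: h=11, 1 probes -> slot 12
Insert 29: h=3 -> slot 3
Insert 2: h=2 -> slot 2

Table: [None, 66, 2, 29, None, None, 6, 72, None, None, None, 63, 50]


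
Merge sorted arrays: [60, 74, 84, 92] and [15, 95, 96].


Take 15 from B
Take 60 from A
Take 74 from A
Take 84 from A
Take 92 from A

Merged: [15, 60, 74, 84, 92, 95, 96]


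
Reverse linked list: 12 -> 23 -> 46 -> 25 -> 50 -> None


Step 1: curr=12, set curr.next=prev(None) | reversed so far: 12
Step 2: curr=23, set curr.next=prev(12) | reversed so far: 23 -> 12
Step 3: curr=46, set curr.next=prev(23) | reversed so far: 46 -> 23 -> 12
Step 4: curr=25, set curr.next=prev(46) | reversed so far: 25 -> 46 -> 23 -> 12
Step 5: curr=50, set curr.next=prev(25) | reversed so far: 50 -> 25 -> 46 -> 23 -> 12

50 -> 25 -> 46 -> 23 -> 12 -> None


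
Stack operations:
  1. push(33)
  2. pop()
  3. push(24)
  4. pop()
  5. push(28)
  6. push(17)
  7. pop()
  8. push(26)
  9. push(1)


push(33) -> [33]
pop()->33, []
push(24) -> [24]
pop()->24, []
push(28) -> [28]
push(17) -> [28, 17]
pop()->17, [28]
push(26) -> [28, 26]
push(1) -> [28, 26, 1]

Final stack: [28, 26, 1]


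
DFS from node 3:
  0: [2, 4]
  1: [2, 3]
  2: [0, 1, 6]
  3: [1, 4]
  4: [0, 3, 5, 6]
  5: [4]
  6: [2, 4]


Visit 3, push [4, 1]
Visit 1, push [2]
Visit 2, push [6, 0]
Visit 0, push [4]
Visit 4, push [6, 5]
Visit 5, push []
Visit 6, push []

DFS order: [3, 1, 2, 0, 4, 5, 6]


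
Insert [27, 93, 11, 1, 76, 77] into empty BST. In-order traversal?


Insert 27: root
Insert 93: R from 27
Insert 11: L from 27
Insert 1: L from 27 -> L from 11
Insert 76: R from 27 -> L from 93
Insert 77: R from 27 -> L from 93 -> R from 76

In-order: [1, 11, 27, 76, 77, 93]


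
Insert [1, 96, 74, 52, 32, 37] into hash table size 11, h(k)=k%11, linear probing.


Insert 1: h=1 -> slot 1
Insert 96: h=8 -> slot 8
Insert 74: h=8, 1 probes -> slot 9
Insert 52: h=8, 2 probes -> slot 10
Insert 32: h=10, 1 probes -> slot 0
Insert 37: h=4 -> slot 4

Table: [32, 1, None, None, 37, None, None, None, 96, 74, 52]


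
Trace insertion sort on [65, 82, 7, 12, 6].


Initial: [65, 82, 7, 12, 6]
Insert 82: [65, 82, 7, 12, 6]
Insert 7: [7, 65, 82, 12, 6]
Insert 12: [7, 12, 65, 82, 6]
Insert 6: [6, 7, 12, 65, 82]

Sorted: [6, 7, 12, 65, 82]


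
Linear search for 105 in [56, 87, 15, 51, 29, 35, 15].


i=0: 56!=105
i=1: 87!=105
i=2: 15!=105
i=3: 51!=105
i=4: 29!=105
i=5: 35!=105
i=6: 15!=105

Not found, 7 comps


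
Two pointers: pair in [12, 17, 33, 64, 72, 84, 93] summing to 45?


lo=0(12)+hi=6(93)=105
lo=0(12)+hi=5(84)=96
lo=0(12)+hi=4(72)=84
lo=0(12)+hi=3(64)=76
lo=0(12)+hi=2(33)=45

Yes: 12+33=45


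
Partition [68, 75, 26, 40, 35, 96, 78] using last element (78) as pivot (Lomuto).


Pivot: 78
  68 <= 78: advance i (no swap)
  75 <= 78: advance i (no swap)
  26 <= 78: advance i (no swap)
  40 <= 78: advance i (no swap)
  35 <= 78: advance i (no swap)
Place pivot at 5: [68, 75, 26, 40, 35, 78, 96]

Partitioned: [68, 75, 26, 40, 35, 78, 96]


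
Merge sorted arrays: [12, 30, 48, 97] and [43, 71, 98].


Take 12 from A
Take 30 from A
Take 43 from B
Take 48 from A
Take 71 from B
Take 97 from A

Merged: [12, 30, 43, 48, 71, 97, 98]


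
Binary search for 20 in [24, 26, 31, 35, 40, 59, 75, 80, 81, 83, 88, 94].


Step 1: lo=0, hi=11, mid=5, val=59
Step 2: lo=0, hi=4, mid=2, val=31
Step 3: lo=0, hi=1, mid=0, val=24

Not found


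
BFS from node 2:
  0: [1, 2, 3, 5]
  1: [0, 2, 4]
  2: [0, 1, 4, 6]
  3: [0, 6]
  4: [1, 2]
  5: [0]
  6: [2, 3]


Visit 2, enqueue [0, 1, 4, 6]
Visit 0, enqueue [3, 5]
Visit 1, enqueue []
Visit 4, enqueue []
Visit 6, enqueue []
Visit 3, enqueue []
Visit 5, enqueue []

BFS order: [2, 0, 1, 4, 6, 3, 5]


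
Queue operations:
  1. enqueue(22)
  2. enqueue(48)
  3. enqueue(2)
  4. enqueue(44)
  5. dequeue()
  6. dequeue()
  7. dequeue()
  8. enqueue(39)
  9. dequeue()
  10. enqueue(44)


enqueue(22) -> [22]
enqueue(48) -> [22, 48]
enqueue(2) -> [22, 48, 2]
enqueue(44) -> [22, 48, 2, 44]
dequeue()->22, [48, 2, 44]
dequeue()->48, [2, 44]
dequeue()->2, [44]
enqueue(39) -> [44, 39]
dequeue()->44, [39]
enqueue(44) -> [39, 44]

Final queue: [39, 44]


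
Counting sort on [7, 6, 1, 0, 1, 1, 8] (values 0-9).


Input: [7, 6, 1, 0, 1, 1, 8]
Counts: [1, 3, 0, 0, 0, 0, 1, 1, 1, 0]

Sorted: [0, 1, 1, 1, 6, 7, 8]


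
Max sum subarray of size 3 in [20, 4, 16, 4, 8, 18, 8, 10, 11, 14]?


[0:3]: 40
[1:4]: 24
[2:5]: 28
[3:6]: 30
[4:7]: 34
[5:8]: 36
[6:9]: 29
[7:10]: 35

Max: 40 at [0:3]


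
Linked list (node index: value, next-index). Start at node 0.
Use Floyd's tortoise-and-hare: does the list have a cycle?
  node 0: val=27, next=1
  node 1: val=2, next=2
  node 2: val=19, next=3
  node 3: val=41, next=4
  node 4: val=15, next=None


Floyd's tortoise (slow, +1) and hare (fast, +2):
  init: slow=0, fast=0
  step 1: slow=1, fast=2
  step 2: slow=2, fast=4
  step 3: fast -> None, no cycle

Cycle: no


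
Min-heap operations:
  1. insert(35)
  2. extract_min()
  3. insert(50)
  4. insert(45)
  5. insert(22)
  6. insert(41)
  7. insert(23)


insert(35) -> [35]
extract_min()->35, []
insert(50) -> [50]
insert(45) -> [45, 50]
insert(22) -> [22, 50, 45]
insert(41) -> [22, 41, 45, 50]
insert(23) -> [22, 23, 45, 50, 41]

Final heap: [22, 23, 45, 50, 41]


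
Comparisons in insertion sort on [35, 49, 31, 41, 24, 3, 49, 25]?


Algorithm: insertion sort
Input: [35, 49, 31, 41, 24, 3, 49, 25]
Sorted: [3, 24, 25, 31, 35, 41, 49, 49]

21


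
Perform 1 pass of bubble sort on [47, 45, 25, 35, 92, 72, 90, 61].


Initial: [47, 45, 25, 35, 92, 72, 90, 61]
Pass 1: [45, 25, 35, 47, 72, 90, 61, 92] (6 swaps)

After 1 pass: [45, 25, 35, 47, 72, 90, 61, 92]


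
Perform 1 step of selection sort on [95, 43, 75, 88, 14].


Initial: [95, 43, 75, 88, 14]
Step 1: min=14 at 4
  Swap: [14, 43, 75, 88, 95]

After 1 step: [14, 43, 75, 88, 95]


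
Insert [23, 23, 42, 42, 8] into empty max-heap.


Insert 23: [23]
Insert 23: [23, 23]
Insert 42: [42, 23, 23]
Insert 42: [42, 42, 23, 23]
Insert 8: [42, 42, 23, 23, 8]

Final heap: [42, 42, 23, 23, 8]


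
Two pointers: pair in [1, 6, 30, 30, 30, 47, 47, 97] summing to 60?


lo=0(1)+hi=7(97)=98
lo=0(1)+hi=6(47)=48
lo=1(6)+hi=6(47)=53
lo=2(30)+hi=6(47)=77
lo=2(30)+hi=5(47)=77
lo=2(30)+hi=4(30)=60

Yes: 30+30=60


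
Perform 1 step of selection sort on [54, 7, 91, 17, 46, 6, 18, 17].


Initial: [54, 7, 91, 17, 46, 6, 18, 17]
Step 1: min=6 at 5
  Swap: [6, 7, 91, 17, 46, 54, 18, 17]

After 1 step: [6, 7, 91, 17, 46, 54, 18, 17]


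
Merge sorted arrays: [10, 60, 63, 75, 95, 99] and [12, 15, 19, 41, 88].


Take 10 from A
Take 12 from B
Take 15 from B
Take 19 from B
Take 41 from B
Take 60 from A
Take 63 from A
Take 75 from A
Take 88 from B

Merged: [10, 12, 15, 19, 41, 60, 63, 75, 88, 95, 99]


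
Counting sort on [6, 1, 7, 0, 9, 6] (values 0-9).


Input: [6, 1, 7, 0, 9, 6]
Counts: [1, 1, 0, 0, 0, 0, 2, 1, 0, 1]

Sorted: [0, 1, 6, 6, 7, 9]


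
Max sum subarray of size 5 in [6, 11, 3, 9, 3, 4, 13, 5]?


[0:5]: 32
[1:6]: 30
[2:7]: 32
[3:8]: 34

Max: 34 at [3:8]


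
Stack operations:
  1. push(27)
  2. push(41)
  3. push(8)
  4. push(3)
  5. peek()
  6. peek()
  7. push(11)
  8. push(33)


push(27) -> [27]
push(41) -> [27, 41]
push(8) -> [27, 41, 8]
push(3) -> [27, 41, 8, 3]
peek()->3
peek()->3
push(11) -> [27, 41, 8, 3, 11]
push(33) -> [27, 41, 8, 3, 11, 33]

Final stack: [27, 41, 8, 3, 11, 33]


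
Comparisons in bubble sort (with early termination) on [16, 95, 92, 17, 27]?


Algorithm: bubble sort (with early termination)
Input: [16, 95, 92, 17, 27]
Sorted: [16, 17, 27, 92, 95]

9


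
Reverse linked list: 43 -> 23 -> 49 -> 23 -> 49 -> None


Step 1: curr=43, set curr.next=prev(None) | reversed so far: 43
Step 2: curr=23, set curr.next=prev(43) | reversed so far: 23 -> 43
Step 3: curr=49, set curr.next=prev(23) | reversed so far: 49 -> 23 -> 43
Step 4: curr=23, set curr.next=prev(49) | reversed so far: 23 -> 49 -> 23 -> 43
Step 5: curr=49, set curr.next=prev(23) | reversed so far: 49 -> 23 -> 49 -> 23 -> 43

49 -> 23 -> 49 -> 23 -> 43 -> None


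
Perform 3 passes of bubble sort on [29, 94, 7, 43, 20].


Initial: [29, 94, 7, 43, 20]
Pass 1: [29, 7, 43, 20, 94] (3 swaps)
Pass 2: [7, 29, 20, 43, 94] (2 swaps)
Pass 3: [7, 20, 29, 43, 94] (1 swaps)

After 3 passes: [7, 20, 29, 43, 94]


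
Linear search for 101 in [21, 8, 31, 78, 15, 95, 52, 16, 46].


i=0: 21!=101
i=1: 8!=101
i=2: 31!=101
i=3: 78!=101
i=4: 15!=101
i=5: 95!=101
i=6: 52!=101
i=7: 16!=101
i=8: 46!=101

Not found, 9 comps


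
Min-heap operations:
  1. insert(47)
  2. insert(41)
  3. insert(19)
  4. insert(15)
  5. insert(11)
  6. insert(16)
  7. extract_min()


insert(47) -> [47]
insert(41) -> [41, 47]
insert(19) -> [19, 47, 41]
insert(15) -> [15, 19, 41, 47]
insert(11) -> [11, 15, 41, 47, 19]
insert(16) -> [11, 15, 16, 47, 19, 41]
extract_min()->11, [15, 19, 16, 47, 41]

Final heap: [15, 19, 16, 47, 41]


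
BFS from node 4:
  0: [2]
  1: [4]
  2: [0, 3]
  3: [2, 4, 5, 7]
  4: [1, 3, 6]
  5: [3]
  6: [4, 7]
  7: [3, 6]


Visit 4, enqueue [1, 3, 6]
Visit 1, enqueue []
Visit 3, enqueue [2, 5, 7]
Visit 6, enqueue []
Visit 2, enqueue [0]
Visit 5, enqueue []
Visit 7, enqueue []
Visit 0, enqueue []

BFS order: [4, 1, 3, 6, 2, 5, 7, 0]


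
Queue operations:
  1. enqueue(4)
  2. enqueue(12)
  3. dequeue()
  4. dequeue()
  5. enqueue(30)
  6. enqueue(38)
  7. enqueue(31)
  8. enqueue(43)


enqueue(4) -> [4]
enqueue(12) -> [4, 12]
dequeue()->4, [12]
dequeue()->12, []
enqueue(30) -> [30]
enqueue(38) -> [30, 38]
enqueue(31) -> [30, 38, 31]
enqueue(43) -> [30, 38, 31, 43]

Final queue: [30, 38, 31, 43]


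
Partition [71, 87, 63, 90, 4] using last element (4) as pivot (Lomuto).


Pivot: 4
Place pivot at 0: [4, 87, 63, 90, 71]

Partitioned: [4, 87, 63, 90, 71]


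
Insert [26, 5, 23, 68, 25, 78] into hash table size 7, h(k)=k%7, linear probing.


Insert 26: h=5 -> slot 5
Insert 5: h=5, 1 probes -> slot 6
Insert 23: h=2 -> slot 2
Insert 68: h=5, 2 probes -> slot 0
Insert 25: h=4 -> slot 4
Insert 78: h=1 -> slot 1

Table: [68, 78, 23, None, 25, 26, 5]


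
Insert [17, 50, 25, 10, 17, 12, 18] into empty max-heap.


Insert 17: [17]
Insert 50: [50, 17]
Insert 25: [50, 17, 25]
Insert 10: [50, 17, 25, 10]
Insert 17: [50, 17, 25, 10, 17]
Insert 12: [50, 17, 25, 10, 17, 12]
Insert 18: [50, 17, 25, 10, 17, 12, 18]

Final heap: [50, 17, 25, 10, 17, 12, 18]


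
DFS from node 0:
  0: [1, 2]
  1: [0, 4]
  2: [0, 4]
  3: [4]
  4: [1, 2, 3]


Visit 0, push [2, 1]
Visit 1, push [4]
Visit 4, push [3, 2]
Visit 2, push []
Visit 3, push []

DFS order: [0, 1, 4, 2, 3]


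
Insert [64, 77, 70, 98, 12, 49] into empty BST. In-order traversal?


Insert 64: root
Insert 77: R from 64
Insert 70: R from 64 -> L from 77
Insert 98: R from 64 -> R from 77
Insert 12: L from 64
Insert 49: L from 64 -> R from 12

In-order: [12, 49, 64, 70, 77, 98]


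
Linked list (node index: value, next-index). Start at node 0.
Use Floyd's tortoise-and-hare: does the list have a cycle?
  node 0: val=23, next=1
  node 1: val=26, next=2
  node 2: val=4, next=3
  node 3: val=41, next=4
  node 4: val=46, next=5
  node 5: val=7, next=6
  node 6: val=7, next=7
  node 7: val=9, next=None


Floyd's tortoise (slow, +1) and hare (fast, +2):
  init: slow=0, fast=0
  step 1: slow=1, fast=2
  step 2: slow=2, fast=4
  step 3: slow=3, fast=6
  step 4: fast 6->7->None, no cycle

Cycle: no


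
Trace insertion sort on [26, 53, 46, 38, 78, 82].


Initial: [26, 53, 46, 38, 78, 82]
Insert 53: [26, 53, 46, 38, 78, 82]
Insert 46: [26, 46, 53, 38, 78, 82]
Insert 38: [26, 38, 46, 53, 78, 82]
Insert 78: [26, 38, 46, 53, 78, 82]
Insert 82: [26, 38, 46, 53, 78, 82]

Sorted: [26, 38, 46, 53, 78, 82]


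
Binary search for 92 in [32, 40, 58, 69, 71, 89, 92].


Step 1: lo=0, hi=6, mid=3, val=69
Step 2: lo=4, hi=6, mid=5, val=89
Step 3: lo=6, hi=6, mid=6, val=92

Found at index 6


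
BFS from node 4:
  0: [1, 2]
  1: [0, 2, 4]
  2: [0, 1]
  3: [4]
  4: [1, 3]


Visit 4, enqueue [1, 3]
Visit 1, enqueue [0, 2]
Visit 3, enqueue []
Visit 0, enqueue []
Visit 2, enqueue []

BFS order: [4, 1, 3, 0, 2]


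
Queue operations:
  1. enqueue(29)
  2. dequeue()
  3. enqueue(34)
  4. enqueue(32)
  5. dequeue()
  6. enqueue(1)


enqueue(29) -> [29]
dequeue()->29, []
enqueue(34) -> [34]
enqueue(32) -> [34, 32]
dequeue()->34, [32]
enqueue(1) -> [32, 1]

Final queue: [32, 1]


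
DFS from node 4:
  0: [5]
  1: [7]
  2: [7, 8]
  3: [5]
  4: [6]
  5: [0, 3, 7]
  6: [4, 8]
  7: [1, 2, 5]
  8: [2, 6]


Visit 4, push [6]
Visit 6, push [8]
Visit 8, push [2]
Visit 2, push [7]
Visit 7, push [5, 1]
Visit 1, push []
Visit 5, push [3, 0]
Visit 0, push []
Visit 3, push []

DFS order: [4, 6, 8, 2, 7, 1, 5, 0, 3]


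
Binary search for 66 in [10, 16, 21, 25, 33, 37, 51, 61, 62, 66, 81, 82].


Step 1: lo=0, hi=11, mid=5, val=37
Step 2: lo=6, hi=11, mid=8, val=62
Step 3: lo=9, hi=11, mid=10, val=81
Step 4: lo=9, hi=9, mid=9, val=66

Found at index 9


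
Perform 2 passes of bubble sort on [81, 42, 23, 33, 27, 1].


Initial: [81, 42, 23, 33, 27, 1]
Pass 1: [42, 23, 33, 27, 1, 81] (5 swaps)
Pass 2: [23, 33, 27, 1, 42, 81] (4 swaps)

After 2 passes: [23, 33, 27, 1, 42, 81]


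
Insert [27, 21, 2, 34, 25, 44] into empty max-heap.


Insert 27: [27]
Insert 21: [27, 21]
Insert 2: [27, 21, 2]
Insert 34: [34, 27, 2, 21]
Insert 25: [34, 27, 2, 21, 25]
Insert 44: [44, 27, 34, 21, 25, 2]

Final heap: [44, 27, 34, 21, 25, 2]


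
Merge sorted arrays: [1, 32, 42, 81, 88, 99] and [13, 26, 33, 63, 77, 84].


Take 1 from A
Take 13 from B
Take 26 from B
Take 32 from A
Take 33 from B
Take 42 from A
Take 63 from B
Take 77 from B
Take 81 from A
Take 84 from B

Merged: [1, 13, 26, 32, 33, 42, 63, 77, 81, 84, 88, 99]


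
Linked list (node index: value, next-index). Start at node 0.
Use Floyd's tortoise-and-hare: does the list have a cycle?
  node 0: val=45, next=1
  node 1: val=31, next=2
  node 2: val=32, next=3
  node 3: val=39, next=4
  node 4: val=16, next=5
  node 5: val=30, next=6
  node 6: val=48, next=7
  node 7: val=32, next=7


Floyd's tortoise (slow, +1) and hare (fast, +2):
  init: slow=0, fast=0
  step 1: slow=1, fast=2
  step 2: slow=2, fast=4
  step 3: slow=3, fast=6
  step 4: slow=4, fast=7
  step 5: slow=5, fast=7
  step 6: slow=6, fast=7
  step 7: slow=7, fast=7
  slow == fast at node 7: cycle detected

Cycle: yes


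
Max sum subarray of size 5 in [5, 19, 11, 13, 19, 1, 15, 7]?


[0:5]: 67
[1:6]: 63
[2:7]: 59
[3:8]: 55

Max: 67 at [0:5]


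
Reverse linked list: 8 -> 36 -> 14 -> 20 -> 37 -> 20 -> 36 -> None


Step 1: curr=8, set curr.next=prev(None) | reversed so far: 8
Step 2: curr=36, set curr.next=prev(8) | reversed so far: 36 -> 8
Step 3: curr=14, set curr.next=prev(36) | reversed so far: 14 -> 36 -> 8
Step 4: curr=20, set curr.next=prev(14) | reversed so far: 20 -> 14 -> 36 -> 8
Step 5: curr=37, set curr.next=prev(20) | reversed so far: 37 -> 20 -> 14 -> 36 -> 8
Step 6: curr=20, set curr.next=prev(37) | reversed so far: 20 -> 37 -> 20 -> 14 -> 36 -> 8
Step 7: curr=36, set curr.next=prev(20) | reversed so far: 36 -> 20 -> 37 -> 20 -> 14 -> 36 -> 8

36 -> 20 -> 37 -> 20 -> 14 -> 36 -> 8 -> None


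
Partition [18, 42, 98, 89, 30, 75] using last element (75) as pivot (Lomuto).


Pivot: 75
  18 <= 75: advance i (no swap)
  42 <= 75: advance i (no swap)
  30 <= 75: swap -> [18, 42, 30, 89, 98, 75]
Place pivot at 3: [18, 42, 30, 75, 98, 89]

Partitioned: [18, 42, 30, 75, 98, 89]


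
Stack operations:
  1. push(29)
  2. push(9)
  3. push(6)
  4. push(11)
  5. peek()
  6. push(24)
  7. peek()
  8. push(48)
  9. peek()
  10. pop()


push(29) -> [29]
push(9) -> [29, 9]
push(6) -> [29, 9, 6]
push(11) -> [29, 9, 6, 11]
peek()->11
push(24) -> [29, 9, 6, 11, 24]
peek()->24
push(48) -> [29, 9, 6, 11, 24, 48]
peek()->48
pop()->48, [29, 9, 6, 11, 24]

Final stack: [29, 9, 6, 11, 24]


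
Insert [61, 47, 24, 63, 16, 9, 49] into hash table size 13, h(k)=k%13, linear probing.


Insert 61: h=9 -> slot 9
Insert 47: h=8 -> slot 8
Insert 24: h=11 -> slot 11
Insert 63: h=11, 1 probes -> slot 12
Insert 16: h=3 -> slot 3
Insert 9: h=9, 1 probes -> slot 10
Insert 49: h=10, 3 probes -> slot 0

Table: [49, None, None, 16, None, None, None, None, 47, 61, 9, 24, 63]


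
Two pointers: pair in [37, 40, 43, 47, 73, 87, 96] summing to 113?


lo=0(37)+hi=6(96)=133
lo=0(37)+hi=5(87)=124
lo=0(37)+hi=4(73)=110
lo=1(40)+hi=4(73)=113

Yes: 40+73=113


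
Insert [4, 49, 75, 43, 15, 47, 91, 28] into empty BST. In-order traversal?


Insert 4: root
Insert 49: R from 4
Insert 75: R from 4 -> R from 49
Insert 43: R from 4 -> L from 49
Insert 15: R from 4 -> L from 49 -> L from 43
Insert 47: R from 4 -> L from 49 -> R from 43
Insert 91: R from 4 -> R from 49 -> R from 75
Insert 28: R from 4 -> L from 49 -> L from 43 -> R from 15

In-order: [4, 15, 28, 43, 47, 49, 75, 91]


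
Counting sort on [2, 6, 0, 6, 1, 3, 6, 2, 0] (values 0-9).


Input: [2, 6, 0, 6, 1, 3, 6, 2, 0]
Counts: [2, 1, 2, 1, 0, 0, 3, 0, 0, 0]

Sorted: [0, 0, 1, 2, 2, 3, 6, 6, 6]


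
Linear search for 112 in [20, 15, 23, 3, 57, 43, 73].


i=0: 20!=112
i=1: 15!=112
i=2: 23!=112
i=3: 3!=112
i=4: 57!=112
i=5: 43!=112
i=6: 73!=112

Not found, 7 comps


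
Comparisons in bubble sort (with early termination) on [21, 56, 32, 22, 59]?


Algorithm: bubble sort (with early termination)
Input: [21, 56, 32, 22, 59]
Sorted: [21, 22, 32, 56, 59]

9


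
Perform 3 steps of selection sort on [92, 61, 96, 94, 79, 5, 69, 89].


Initial: [92, 61, 96, 94, 79, 5, 69, 89]
Step 1: min=5 at 5
  Swap: [5, 61, 96, 94, 79, 92, 69, 89]
Step 2: min=61 at 1
  Swap: [5, 61, 96, 94, 79, 92, 69, 89]
Step 3: min=69 at 6
  Swap: [5, 61, 69, 94, 79, 92, 96, 89]

After 3 steps: [5, 61, 69, 94, 79, 92, 96, 89]


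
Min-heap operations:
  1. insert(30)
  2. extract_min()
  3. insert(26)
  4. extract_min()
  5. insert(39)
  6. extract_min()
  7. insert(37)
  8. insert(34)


insert(30) -> [30]
extract_min()->30, []
insert(26) -> [26]
extract_min()->26, []
insert(39) -> [39]
extract_min()->39, []
insert(37) -> [37]
insert(34) -> [34, 37]

Final heap: [34, 37]


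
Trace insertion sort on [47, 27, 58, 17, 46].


Initial: [47, 27, 58, 17, 46]
Insert 27: [27, 47, 58, 17, 46]
Insert 58: [27, 47, 58, 17, 46]
Insert 17: [17, 27, 47, 58, 46]
Insert 46: [17, 27, 46, 47, 58]

Sorted: [17, 27, 46, 47, 58]


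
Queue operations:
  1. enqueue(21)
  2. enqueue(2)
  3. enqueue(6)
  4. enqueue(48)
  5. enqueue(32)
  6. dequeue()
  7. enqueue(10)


enqueue(21) -> [21]
enqueue(2) -> [21, 2]
enqueue(6) -> [21, 2, 6]
enqueue(48) -> [21, 2, 6, 48]
enqueue(32) -> [21, 2, 6, 48, 32]
dequeue()->21, [2, 6, 48, 32]
enqueue(10) -> [2, 6, 48, 32, 10]

Final queue: [2, 6, 48, 32, 10]


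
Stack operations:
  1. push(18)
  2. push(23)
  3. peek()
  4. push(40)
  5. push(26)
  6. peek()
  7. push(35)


push(18) -> [18]
push(23) -> [18, 23]
peek()->23
push(40) -> [18, 23, 40]
push(26) -> [18, 23, 40, 26]
peek()->26
push(35) -> [18, 23, 40, 26, 35]

Final stack: [18, 23, 40, 26, 35]


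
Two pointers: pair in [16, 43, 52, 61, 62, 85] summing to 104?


lo=0(16)+hi=5(85)=101
lo=1(43)+hi=5(85)=128
lo=1(43)+hi=4(62)=105
lo=1(43)+hi=3(61)=104

Yes: 43+61=104


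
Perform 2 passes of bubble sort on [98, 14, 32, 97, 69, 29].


Initial: [98, 14, 32, 97, 69, 29]
Pass 1: [14, 32, 97, 69, 29, 98] (5 swaps)
Pass 2: [14, 32, 69, 29, 97, 98] (2 swaps)

After 2 passes: [14, 32, 69, 29, 97, 98]


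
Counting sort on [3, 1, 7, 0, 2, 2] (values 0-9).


Input: [3, 1, 7, 0, 2, 2]
Counts: [1, 1, 2, 1, 0, 0, 0, 1, 0, 0]

Sorted: [0, 1, 2, 2, 3, 7]


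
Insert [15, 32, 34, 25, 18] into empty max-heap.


Insert 15: [15]
Insert 32: [32, 15]
Insert 34: [34, 15, 32]
Insert 25: [34, 25, 32, 15]
Insert 18: [34, 25, 32, 15, 18]

Final heap: [34, 25, 32, 15, 18]


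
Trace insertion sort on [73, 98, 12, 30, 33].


Initial: [73, 98, 12, 30, 33]
Insert 98: [73, 98, 12, 30, 33]
Insert 12: [12, 73, 98, 30, 33]
Insert 30: [12, 30, 73, 98, 33]
Insert 33: [12, 30, 33, 73, 98]

Sorted: [12, 30, 33, 73, 98]


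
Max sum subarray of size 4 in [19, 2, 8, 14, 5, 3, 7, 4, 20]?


[0:4]: 43
[1:5]: 29
[2:6]: 30
[3:7]: 29
[4:8]: 19
[5:9]: 34

Max: 43 at [0:4]


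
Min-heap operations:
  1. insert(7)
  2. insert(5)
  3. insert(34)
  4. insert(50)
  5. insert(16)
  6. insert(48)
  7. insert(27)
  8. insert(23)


insert(7) -> [7]
insert(5) -> [5, 7]
insert(34) -> [5, 7, 34]
insert(50) -> [5, 7, 34, 50]
insert(16) -> [5, 7, 34, 50, 16]
insert(48) -> [5, 7, 34, 50, 16, 48]
insert(27) -> [5, 7, 27, 50, 16, 48, 34]
insert(23) -> [5, 7, 27, 23, 16, 48, 34, 50]

Final heap: [5, 7, 27, 23, 16, 48, 34, 50]


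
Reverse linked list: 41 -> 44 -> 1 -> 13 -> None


Step 1: curr=41, set curr.next=prev(None) | reversed so far: 41
Step 2: curr=44, set curr.next=prev(41) | reversed so far: 44 -> 41
Step 3: curr=1, set curr.next=prev(44) | reversed so far: 1 -> 44 -> 41
Step 4: curr=13, set curr.next=prev(1) | reversed so far: 13 -> 1 -> 44 -> 41

13 -> 1 -> 44 -> 41 -> None


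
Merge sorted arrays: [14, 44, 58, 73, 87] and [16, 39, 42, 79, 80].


Take 14 from A
Take 16 from B
Take 39 from B
Take 42 from B
Take 44 from A
Take 58 from A
Take 73 from A
Take 79 from B
Take 80 from B

Merged: [14, 16, 39, 42, 44, 58, 73, 79, 80, 87]


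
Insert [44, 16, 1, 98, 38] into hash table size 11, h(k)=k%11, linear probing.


Insert 44: h=0 -> slot 0
Insert 16: h=5 -> slot 5
Insert 1: h=1 -> slot 1
Insert 98: h=10 -> slot 10
Insert 38: h=5, 1 probes -> slot 6

Table: [44, 1, None, None, None, 16, 38, None, None, None, 98]


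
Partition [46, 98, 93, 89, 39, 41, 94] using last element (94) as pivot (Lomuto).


Pivot: 94
  46 <= 94: advance i (no swap)
  93 <= 94: swap -> [46, 93, 98, 89, 39, 41, 94]
  89 <= 94: swap -> [46, 93, 89, 98, 39, 41, 94]
  39 <= 94: swap -> [46, 93, 89, 39, 98, 41, 94]
  41 <= 94: swap -> [46, 93, 89, 39, 41, 98, 94]
Place pivot at 5: [46, 93, 89, 39, 41, 94, 98]

Partitioned: [46, 93, 89, 39, 41, 94, 98]


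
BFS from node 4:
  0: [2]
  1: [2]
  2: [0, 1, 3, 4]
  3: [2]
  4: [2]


Visit 4, enqueue [2]
Visit 2, enqueue [0, 1, 3]
Visit 0, enqueue []
Visit 1, enqueue []
Visit 3, enqueue []

BFS order: [4, 2, 0, 1, 3]


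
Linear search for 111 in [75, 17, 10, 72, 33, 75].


i=0: 75!=111
i=1: 17!=111
i=2: 10!=111
i=3: 72!=111
i=4: 33!=111
i=5: 75!=111

Not found, 6 comps


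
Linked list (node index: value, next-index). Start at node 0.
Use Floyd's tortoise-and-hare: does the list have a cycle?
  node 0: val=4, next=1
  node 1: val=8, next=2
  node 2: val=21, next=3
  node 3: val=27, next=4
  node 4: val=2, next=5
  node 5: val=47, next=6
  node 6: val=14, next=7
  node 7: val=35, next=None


Floyd's tortoise (slow, +1) and hare (fast, +2):
  init: slow=0, fast=0
  step 1: slow=1, fast=2
  step 2: slow=2, fast=4
  step 3: slow=3, fast=6
  step 4: fast 6->7->None, no cycle

Cycle: no


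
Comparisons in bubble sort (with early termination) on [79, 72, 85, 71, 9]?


Algorithm: bubble sort (with early termination)
Input: [79, 72, 85, 71, 9]
Sorted: [9, 71, 72, 79, 85]

10


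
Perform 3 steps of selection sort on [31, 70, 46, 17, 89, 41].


Initial: [31, 70, 46, 17, 89, 41]
Step 1: min=17 at 3
  Swap: [17, 70, 46, 31, 89, 41]
Step 2: min=31 at 3
  Swap: [17, 31, 46, 70, 89, 41]
Step 3: min=41 at 5
  Swap: [17, 31, 41, 70, 89, 46]

After 3 steps: [17, 31, 41, 70, 89, 46]


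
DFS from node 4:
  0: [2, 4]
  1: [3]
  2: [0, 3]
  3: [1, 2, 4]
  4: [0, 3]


Visit 4, push [3, 0]
Visit 0, push [2]
Visit 2, push [3]
Visit 3, push [1]
Visit 1, push []

DFS order: [4, 0, 2, 3, 1]


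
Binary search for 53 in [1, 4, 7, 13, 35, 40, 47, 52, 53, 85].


Step 1: lo=0, hi=9, mid=4, val=35
Step 2: lo=5, hi=9, mid=7, val=52
Step 3: lo=8, hi=9, mid=8, val=53

Found at index 8


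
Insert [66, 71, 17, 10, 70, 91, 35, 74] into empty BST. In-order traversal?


Insert 66: root
Insert 71: R from 66
Insert 17: L from 66
Insert 10: L from 66 -> L from 17
Insert 70: R from 66 -> L from 71
Insert 91: R from 66 -> R from 71
Insert 35: L from 66 -> R from 17
Insert 74: R from 66 -> R from 71 -> L from 91

In-order: [10, 17, 35, 66, 70, 71, 74, 91]


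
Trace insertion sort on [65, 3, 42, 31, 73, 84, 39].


Initial: [65, 3, 42, 31, 73, 84, 39]
Insert 3: [3, 65, 42, 31, 73, 84, 39]
Insert 42: [3, 42, 65, 31, 73, 84, 39]
Insert 31: [3, 31, 42, 65, 73, 84, 39]
Insert 73: [3, 31, 42, 65, 73, 84, 39]
Insert 84: [3, 31, 42, 65, 73, 84, 39]
Insert 39: [3, 31, 39, 42, 65, 73, 84]

Sorted: [3, 31, 39, 42, 65, 73, 84]


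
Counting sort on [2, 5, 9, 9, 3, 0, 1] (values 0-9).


Input: [2, 5, 9, 9, 3, 0, 1]
Counts: [1, 1, 1, 1, 0, 1, 0, 0, 0, 2]

Sorted: [0, 1, 2, 3, 5, 9, 9]


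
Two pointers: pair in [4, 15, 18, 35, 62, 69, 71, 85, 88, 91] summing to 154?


lo=0(4)+hi=9(91)=95
lo=1(15)+hi=9(91)=106
lo=2(18)+hi=9(91)=109
lo=3(35)+hi=9(91)=126
lo=4(62)+hi=9(91)=153
lo=5(69)+hi=9(91)=160
lo=5(69)+hi=8(88)=157
lo=5(69)+hi=7(85)=154

Yes: 69+85=154


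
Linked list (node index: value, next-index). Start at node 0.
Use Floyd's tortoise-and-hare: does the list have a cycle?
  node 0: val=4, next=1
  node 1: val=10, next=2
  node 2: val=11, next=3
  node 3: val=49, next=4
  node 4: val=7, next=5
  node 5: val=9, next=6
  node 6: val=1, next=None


Floyd's tortoise (slow, +1) and hare (fast, +2):
  init: slow=0, fast=0
  step 1: slow=1, fast=2
  step 2: slow=2, fast=4
  step 3: slow=3, fast=6
  step 4: fast -> None, no cycle

Cycle: no


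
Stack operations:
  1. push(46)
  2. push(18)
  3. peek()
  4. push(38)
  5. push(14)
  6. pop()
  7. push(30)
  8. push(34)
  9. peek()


push(46) -> [46]
push(18) -> [46, 18]
peek()->18
push(38) -> [46, 18, 38]
push(14) -> [46, 18, 38, 14]
pop()->14, [46, 18, 38]
push(30) -> [46, 18, 38, 30]
push(34) -> [46, 18, 38, 30, 34]
peek()->34

Final stack: [46, 18, 38, 30, 34]


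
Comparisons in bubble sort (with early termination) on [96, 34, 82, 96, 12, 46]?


Algorithm: bubble sort (with early termination)
Input: [96, 34, 82, 96, 12, 46]
Sorted: [12, 34, 46, 82, 96, 96]

15


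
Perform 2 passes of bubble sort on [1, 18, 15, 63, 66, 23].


Initial: [1, 18, 15, 63, 66, 23]
Pass 1: [1, 15, 18, 63, 23, 66] (2 swaps)
Pass 2: [1, 15, 18, 23, 63, 66] (1 swaps)

After 2 passes: [1, 15, 18, 23, 63, 66]


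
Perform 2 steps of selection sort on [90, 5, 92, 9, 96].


Initial: [90, 5, 92, 9, 96]
Step 1: min=5 at 1
  Swap: [5, 90, 92, 9, 96]
Step 2: min=9 at 3
  Swap: [5, 9, 92, 90, 96]

After 2 steps: [5, 9, 92, 90, 96]


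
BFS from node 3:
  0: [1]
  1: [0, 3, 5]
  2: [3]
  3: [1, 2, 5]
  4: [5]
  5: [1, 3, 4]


Visit 3, enqueue [1, 2, 5]
Visit 1, enqueue [0]
Visit 2, enqueue []
Visit 5, enqueue [4]
Visit 0, enqueue []
Visit 4, enqueue []

BFS order: [3, 1, 2, 5, 0, 4]


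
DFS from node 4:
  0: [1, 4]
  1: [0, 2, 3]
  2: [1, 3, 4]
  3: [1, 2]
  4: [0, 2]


Visit 4, push [2, 0]
Visit 0, push [1]
Visit 1, push [3, 2]
Visit 2, push [3]
Visit 3, push []

DFS order: [4, 0, 1, 2, 3]


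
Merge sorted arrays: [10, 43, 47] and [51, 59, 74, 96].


Take 10 from A
Take 43 from A
Take 47 from A

Merged: [10, 43, 47, 51, 59, 74, 96]


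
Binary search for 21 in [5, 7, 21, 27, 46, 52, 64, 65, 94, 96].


Step 1: lo=0, hi=9, mid=4, val=46
Step 2: lo=0, hi=3, mid=1, val=7
Step 3: lo=2, hi=3, mid=2, val=21

Found at index 2


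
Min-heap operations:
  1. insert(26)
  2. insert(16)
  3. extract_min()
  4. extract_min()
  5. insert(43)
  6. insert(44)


insert(26) -> [26]
insert(16) -> [16, 26]
extract_min()->16, [26]
extract_min()->26, []
insert(43) -> [43]
insert(44) -> [43, 44]

Final heap: [43, 44]


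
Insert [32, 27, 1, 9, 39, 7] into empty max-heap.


Insert 32: [32]
Insert 27: [32, 27]
Insert 1: [32, 27, 1]
Insert 9: [32, 27, 1, 9]
Insert 39: [39, 32, 1, 9, 27]
Insert 7: [39, 32, 7, 9, 27, 1]

Final heap: [39, 32, 7, 9, 27, 1]


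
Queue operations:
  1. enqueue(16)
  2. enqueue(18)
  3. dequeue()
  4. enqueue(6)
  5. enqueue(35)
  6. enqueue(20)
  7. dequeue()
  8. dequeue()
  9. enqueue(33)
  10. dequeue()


enqueue(16) -> [16]
enqueue(18) -> [16, 18]
dequeue()->16, [18]
enqueue(6) -> [18, 6]
enqueue(35) -> [18, 6, 35]
enqueue(20) -> [18, 6, 35, 20]
dequeue()->18, [6, 35, 20]
dequeue()->6, [35, 20]
enqueue(33) -> [35, 20, 33]
dequeue()->35, [20, 33]

Final queue: [20, 33]
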